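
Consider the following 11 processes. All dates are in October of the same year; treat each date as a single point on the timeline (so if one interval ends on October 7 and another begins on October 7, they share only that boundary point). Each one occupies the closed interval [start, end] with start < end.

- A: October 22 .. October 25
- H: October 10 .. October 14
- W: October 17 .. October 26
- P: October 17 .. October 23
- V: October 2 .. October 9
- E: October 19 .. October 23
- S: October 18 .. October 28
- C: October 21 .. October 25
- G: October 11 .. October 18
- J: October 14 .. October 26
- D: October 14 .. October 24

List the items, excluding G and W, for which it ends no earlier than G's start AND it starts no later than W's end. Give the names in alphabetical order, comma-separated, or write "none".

Conditions: its end is no earlier than G's start (X.end >= October 11) AND its start is no later than W's end (X.start <= October 26).
A: end October 25 >= October 11? ✓; start October 22 <= October 26? ✓ → yes.
C: end October 25 >= October 11? ✓; start October 21 <= October 26? ✓ → yes.
D: end October 24 >= October 11? ✓; start October 14 <= October 26? ✓ → yes.
E: end October 23 >= October 11? ✓; start October 19 <= October 26? ✓ → yes.
H: end October 14 >= October 11? ✓; start October 10 <= October 26? ✓ → yes.
J: end October 26 >= October 11? ✓; start October 14 <= October 26? ✓ → yes.
P: end October 23 >= October 11? ✓; start October 17 <= October 26? ✓ → yes.
S: end October 28 >= October 11? ✓; start October 18 <= October 26? ✓ → yes.
V: end October 9 >= October 11? ✗; start October 2 <= October 26? ✓ → no.
Result: A, C, D, E, H, J, P, S.

A, C, D, E, H, J, P, S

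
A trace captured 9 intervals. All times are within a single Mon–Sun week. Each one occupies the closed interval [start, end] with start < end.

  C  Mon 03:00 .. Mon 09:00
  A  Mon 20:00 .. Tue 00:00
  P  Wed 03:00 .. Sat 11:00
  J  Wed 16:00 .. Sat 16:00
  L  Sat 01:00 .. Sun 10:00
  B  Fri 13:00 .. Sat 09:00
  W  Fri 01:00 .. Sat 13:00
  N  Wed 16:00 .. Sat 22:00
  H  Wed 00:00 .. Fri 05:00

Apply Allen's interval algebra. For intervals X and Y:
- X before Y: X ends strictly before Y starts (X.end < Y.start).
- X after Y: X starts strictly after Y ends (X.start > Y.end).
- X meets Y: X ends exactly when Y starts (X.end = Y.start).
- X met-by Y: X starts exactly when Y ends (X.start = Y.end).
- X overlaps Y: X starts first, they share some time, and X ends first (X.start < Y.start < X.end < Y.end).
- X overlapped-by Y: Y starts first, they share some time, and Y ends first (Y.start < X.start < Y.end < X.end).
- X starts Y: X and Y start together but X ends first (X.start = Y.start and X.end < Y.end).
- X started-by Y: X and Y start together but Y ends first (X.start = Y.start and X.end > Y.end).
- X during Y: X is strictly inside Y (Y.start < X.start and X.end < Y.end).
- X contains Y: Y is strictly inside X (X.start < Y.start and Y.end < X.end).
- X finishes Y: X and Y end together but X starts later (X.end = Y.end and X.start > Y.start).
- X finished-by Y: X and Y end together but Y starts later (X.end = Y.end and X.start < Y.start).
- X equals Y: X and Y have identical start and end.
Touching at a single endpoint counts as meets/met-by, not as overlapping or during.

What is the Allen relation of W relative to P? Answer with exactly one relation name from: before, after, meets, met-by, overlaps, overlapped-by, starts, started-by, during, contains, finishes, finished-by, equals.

W = [Fri 01:00, Sat 13:00]; P = [Wed 03:00, Sat 11:00].
Compare endpoints: W.start > P.start, W.start < P.end, W.end > P.start, W.end > P.end.
That pattern is 'overlapped-by'.

overlapped-by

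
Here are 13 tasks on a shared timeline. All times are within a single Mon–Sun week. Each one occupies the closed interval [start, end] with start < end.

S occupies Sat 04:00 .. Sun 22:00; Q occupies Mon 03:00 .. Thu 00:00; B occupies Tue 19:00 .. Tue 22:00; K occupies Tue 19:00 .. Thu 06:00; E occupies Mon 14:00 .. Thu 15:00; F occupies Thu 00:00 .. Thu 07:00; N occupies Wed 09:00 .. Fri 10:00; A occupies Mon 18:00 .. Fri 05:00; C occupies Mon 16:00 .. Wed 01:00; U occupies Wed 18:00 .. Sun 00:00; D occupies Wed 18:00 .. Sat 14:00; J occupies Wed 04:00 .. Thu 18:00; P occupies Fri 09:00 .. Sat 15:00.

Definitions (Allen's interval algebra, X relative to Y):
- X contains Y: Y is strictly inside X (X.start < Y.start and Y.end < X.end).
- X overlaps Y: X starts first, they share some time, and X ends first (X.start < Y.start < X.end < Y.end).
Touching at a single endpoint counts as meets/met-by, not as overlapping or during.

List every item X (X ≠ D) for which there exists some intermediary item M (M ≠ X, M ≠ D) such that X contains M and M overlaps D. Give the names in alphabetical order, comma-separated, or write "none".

Target D = [Wed 18:00, Sat 14:00].
Intermediaries M with M overlaps D: A, E, J, K, N, Q.
Via A — items with X contains A: none.
Via E — items with X contains E: none.
Via J — items with X contains J: A.
Via K — items with X contains K: A, E.
Via N — items with X contains N: none.
Via Q — items with X contains Q: none.
Union: A, E.

A, E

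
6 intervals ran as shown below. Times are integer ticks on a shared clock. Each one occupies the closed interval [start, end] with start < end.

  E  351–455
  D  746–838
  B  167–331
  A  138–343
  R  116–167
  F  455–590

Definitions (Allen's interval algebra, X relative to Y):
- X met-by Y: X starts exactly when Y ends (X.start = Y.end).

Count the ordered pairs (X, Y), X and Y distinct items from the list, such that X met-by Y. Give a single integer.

2

Checking all 30 ordered pairs for relation 'met-by'; matching pairs in alphabetical order:
(B, R): B met-by R ✓
(F, E): F met-by E ✓
Count: 2.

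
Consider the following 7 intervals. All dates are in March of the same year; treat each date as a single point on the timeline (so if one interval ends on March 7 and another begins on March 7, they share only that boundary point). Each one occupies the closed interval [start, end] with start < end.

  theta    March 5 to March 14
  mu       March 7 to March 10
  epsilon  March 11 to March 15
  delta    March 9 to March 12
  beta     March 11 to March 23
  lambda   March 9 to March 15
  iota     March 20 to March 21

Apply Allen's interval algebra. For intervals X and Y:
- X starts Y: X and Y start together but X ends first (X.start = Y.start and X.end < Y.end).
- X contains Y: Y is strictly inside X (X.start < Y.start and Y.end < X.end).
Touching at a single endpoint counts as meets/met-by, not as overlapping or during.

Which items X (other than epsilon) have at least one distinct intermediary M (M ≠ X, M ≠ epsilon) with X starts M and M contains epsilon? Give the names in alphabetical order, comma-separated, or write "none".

none

Target epsilon = [March 11, March 15].
Intermediaries M with M contains epsilon: none.
Union: none.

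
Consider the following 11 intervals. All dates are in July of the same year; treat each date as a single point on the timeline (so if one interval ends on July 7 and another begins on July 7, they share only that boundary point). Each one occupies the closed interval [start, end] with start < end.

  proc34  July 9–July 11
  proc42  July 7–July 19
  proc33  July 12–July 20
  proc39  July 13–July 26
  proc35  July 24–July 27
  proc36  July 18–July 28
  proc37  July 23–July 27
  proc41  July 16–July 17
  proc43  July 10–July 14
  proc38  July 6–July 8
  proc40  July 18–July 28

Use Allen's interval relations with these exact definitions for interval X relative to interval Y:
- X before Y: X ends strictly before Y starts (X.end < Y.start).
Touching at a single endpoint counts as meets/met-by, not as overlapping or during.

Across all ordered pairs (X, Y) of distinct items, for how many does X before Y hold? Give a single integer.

29

Checking all 110 ordered pairs for relation 'before'; matching pairs in alphabetical order:
(proc33, proc35): proc33 before proc35 ✓
(proc33, proc37): proc33 before proc37 ✓
(proc34, proc33): proc34 before proc33 ✓
(proc34, proc35): proc34 before proc35 ✓
(proc34, proc36): proc34 before proc36 ✓
(proc34, proc37): proc34 before proc37 ✓
(proc34, proc39): proc34 before proc39 ✓
(proc34, proc40): proc34 before proc40 ✓
(proc34, proc41): proc34 before proc41 ✓
(proc38, proc33): proc38 before proc33 ✓
(proc38, proc34): proc38 before proc34 ✓
(proc38, proc35): proc38 before proc35 ✓
(proc38, proc36): proc38 before proc36 ✓
(proc38, proc37): proc38 before proc37 ✓
(proc38, proc39): proc38 before proc39 ✓
(proc38, proc40): proc38 before proc40 ✓
(proc38, proc41): proc38 before proc41 ✓
(proc38, proc43): proc38 before proc43 ✓
(proc41, proc35): proc41 before proc35 ✓
(proc41, proc36): proc41 before proc36 ✓
(proc41, proc37): proc41 before proc37 ✓
(proc41, proc40): proc41 before proc40 ✓
(proc42, proc35): proc42 before proc35 ✓
(proc42, proc37): proc42 before proc37 ✓
... plus 5 further pairs not listed.
Count: 29.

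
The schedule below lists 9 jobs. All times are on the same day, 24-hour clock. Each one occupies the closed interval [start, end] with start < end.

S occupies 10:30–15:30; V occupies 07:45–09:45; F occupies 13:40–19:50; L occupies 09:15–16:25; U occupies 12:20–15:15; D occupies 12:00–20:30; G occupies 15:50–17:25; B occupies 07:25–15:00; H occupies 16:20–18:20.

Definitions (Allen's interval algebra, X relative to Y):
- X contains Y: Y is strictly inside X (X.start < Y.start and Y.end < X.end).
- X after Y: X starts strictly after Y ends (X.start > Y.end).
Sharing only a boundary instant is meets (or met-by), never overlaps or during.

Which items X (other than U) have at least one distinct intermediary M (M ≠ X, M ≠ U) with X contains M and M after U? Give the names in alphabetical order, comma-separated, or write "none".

Target U = [12:20, 15:15].
Intermediaries M with M after U: G, H.
Via G — items with X contains G: D, F.
Via H — items with X contains H: D, F.
Union: D, F.

D, F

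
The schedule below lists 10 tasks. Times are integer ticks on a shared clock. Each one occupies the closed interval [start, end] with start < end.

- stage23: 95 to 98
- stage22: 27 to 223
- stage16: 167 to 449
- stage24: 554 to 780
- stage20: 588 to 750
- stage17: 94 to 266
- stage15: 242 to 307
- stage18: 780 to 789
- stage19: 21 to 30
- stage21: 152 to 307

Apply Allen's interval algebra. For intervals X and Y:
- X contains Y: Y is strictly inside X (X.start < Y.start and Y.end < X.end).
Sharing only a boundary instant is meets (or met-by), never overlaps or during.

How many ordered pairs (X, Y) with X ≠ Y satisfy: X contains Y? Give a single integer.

Checking all 90 ordered pairs for relation 'contains'; matching pairs in alphabetical order:
(stage16, stage15): stage16 contains stage15 ✓
(stage17, stage23): stage17 contains stage23 ✓
(stage22, stage23): stage22 contains stage23 ✓
(stage24, stage20): stage24 contains stage20 ✓
Count: 4.

4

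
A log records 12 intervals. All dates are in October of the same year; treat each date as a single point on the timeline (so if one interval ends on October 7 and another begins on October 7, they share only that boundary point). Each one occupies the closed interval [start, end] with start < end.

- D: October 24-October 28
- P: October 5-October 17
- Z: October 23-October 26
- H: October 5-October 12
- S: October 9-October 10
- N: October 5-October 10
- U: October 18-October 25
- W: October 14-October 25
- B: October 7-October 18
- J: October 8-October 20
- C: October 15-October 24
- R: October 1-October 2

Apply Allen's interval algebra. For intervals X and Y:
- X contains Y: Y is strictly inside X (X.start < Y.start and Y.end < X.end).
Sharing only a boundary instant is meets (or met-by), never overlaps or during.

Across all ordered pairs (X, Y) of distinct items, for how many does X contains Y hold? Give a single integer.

5

Checking all 132 ordered pairs for relation 'contains'; matching pairs in alphabetical order:
(B, S): B contains S ✓
(H, S): H contains S ✓
(J, S): J contains S ✓
(P, S): P contains S ✓
(W, C): W contains C ✓
Count: 5.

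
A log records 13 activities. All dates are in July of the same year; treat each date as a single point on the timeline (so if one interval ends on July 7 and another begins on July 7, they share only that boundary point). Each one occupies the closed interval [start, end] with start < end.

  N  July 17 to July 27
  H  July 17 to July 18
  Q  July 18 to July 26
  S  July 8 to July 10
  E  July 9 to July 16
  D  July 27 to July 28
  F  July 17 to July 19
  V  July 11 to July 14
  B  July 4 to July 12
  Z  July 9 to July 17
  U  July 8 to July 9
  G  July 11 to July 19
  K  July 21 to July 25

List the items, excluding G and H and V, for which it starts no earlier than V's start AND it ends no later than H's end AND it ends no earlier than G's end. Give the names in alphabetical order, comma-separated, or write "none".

none

Conditions: its start is no earlier than V's start (X.start >= July 11) AND its end is no later than H's end (X.end <= July 18) AND its end is no earlier than G's end (X.end >= July 19).
B: start July 4 >= July 11? ✗; end July 12 <= July 18? ✓; end July 12 >= July 19? ✗ → no.
D: start July 27 >= July 11? ✓; end July 28 <= July 18? ✗; end July 28 >= July 19? ✓ → no.
E: start July 9 >= July 11? ✗; end July 16 <= July 18? ✓; end July 16 >= July 19? ✗ → no.
F: start July 17 >= July 11? ✓; end July 19 <= July 18? ✗; end July 19 >= July 19? ✓ → no.
K: start July 21 >= July 11? ✓; end July 25 <= July 18? ✗; end July 25 >= July 19? ✓ → no.
N: start July 17 >= July 11? ✓; end July 27 <= July 18? ✗; end July 27 >= July 19? ✓ → no.
Q: start July 18 >= July 11? ✓; end July 26 <= July 18? ✗; end July 26 >= July 19? ✓ → no.
S: start July 8 >= July 11? ✗; end July 10 <= July 18? ✓; end July 10 >= July 19? ✗ → no.
U: start July 8 >= July 11? ✗; end July 9 <= July 18? ✓; end July 9 >= July 19? ✗ → no.
Z: start July 9 >= July 11? ✗; end July 17 <= July 18? ✓; end July 17 >= July 19? ✗ → no.
Result: none.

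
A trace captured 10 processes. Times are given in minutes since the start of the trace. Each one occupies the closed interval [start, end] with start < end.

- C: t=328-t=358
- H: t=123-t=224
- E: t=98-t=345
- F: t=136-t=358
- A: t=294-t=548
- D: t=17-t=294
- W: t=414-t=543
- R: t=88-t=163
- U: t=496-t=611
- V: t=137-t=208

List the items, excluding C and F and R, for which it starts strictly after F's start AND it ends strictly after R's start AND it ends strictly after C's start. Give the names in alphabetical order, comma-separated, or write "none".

Conditions: its start is strictly after F's start (X.start > t=136) AND its end is strictly after R's start (X.end > t=88) AND its end is strictly after C's start (X.end > t=328).
A: start t=294 > t=136? ✓; end t=548 > t=88? ✓; end t=548 > t=328? ✓ → yes.
D: start t=17 > t=136? ✗; end t=294 > t=88? ✓; end t=294 > t=328? ✗ → no.
E: start t=98 > t=136? ✗; end t=345 > t=88? ✓; end t=345 > t=328? ✓ → no.
H: start t=123 > t=136? ✗; end t=224 > t=88? ✓; end t=224 > t=328? ✗ → no.
U: start t=496 > t=136? ✓; end t=611 > t=88? ✓; end t=611 > t=328? ✓ → yes.
V: start t=137 > t=136? ✓; end t=208 > t=88? ✓; end t=208 > t=328? ✗ → no.
W: start t=414 > t=136? ✓; end t=543 > t=88? ✓; end t=543 > t=328? ✓ → yes.
Result: A, U, W.

A, U, W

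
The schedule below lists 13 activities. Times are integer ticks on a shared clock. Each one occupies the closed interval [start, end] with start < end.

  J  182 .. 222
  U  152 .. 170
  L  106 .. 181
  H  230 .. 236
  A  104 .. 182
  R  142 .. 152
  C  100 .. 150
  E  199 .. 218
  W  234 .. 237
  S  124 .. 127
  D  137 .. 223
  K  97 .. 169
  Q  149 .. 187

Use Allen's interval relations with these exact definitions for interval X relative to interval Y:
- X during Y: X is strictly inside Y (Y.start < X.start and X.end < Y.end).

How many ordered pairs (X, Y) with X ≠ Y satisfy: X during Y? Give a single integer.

18

Checking all 156 ordered pairs for relation 'during'; matching pairs in alphabetical order:
(C, K): C during K ✓
(E, D): E during D ✓
(E, J): E during J ✓
(J, D): J during D ✓
(L, A): L during A ✓
(Q, D): Q during D ✓
(R, A): R during A ✓
(R, D): R during D ✓
(R, K): R during K ✓
(R, L): R during L ✓
(S, A): S during A ✓
(S, C): S during C ✓
(S, K): S during K ✓
(S, L): S during L ✓
(U, A): U during A ✓
(U, D): U during D ✓
(U, L): U during L ✓
(U, Q): U during Q ✓
Count: 18.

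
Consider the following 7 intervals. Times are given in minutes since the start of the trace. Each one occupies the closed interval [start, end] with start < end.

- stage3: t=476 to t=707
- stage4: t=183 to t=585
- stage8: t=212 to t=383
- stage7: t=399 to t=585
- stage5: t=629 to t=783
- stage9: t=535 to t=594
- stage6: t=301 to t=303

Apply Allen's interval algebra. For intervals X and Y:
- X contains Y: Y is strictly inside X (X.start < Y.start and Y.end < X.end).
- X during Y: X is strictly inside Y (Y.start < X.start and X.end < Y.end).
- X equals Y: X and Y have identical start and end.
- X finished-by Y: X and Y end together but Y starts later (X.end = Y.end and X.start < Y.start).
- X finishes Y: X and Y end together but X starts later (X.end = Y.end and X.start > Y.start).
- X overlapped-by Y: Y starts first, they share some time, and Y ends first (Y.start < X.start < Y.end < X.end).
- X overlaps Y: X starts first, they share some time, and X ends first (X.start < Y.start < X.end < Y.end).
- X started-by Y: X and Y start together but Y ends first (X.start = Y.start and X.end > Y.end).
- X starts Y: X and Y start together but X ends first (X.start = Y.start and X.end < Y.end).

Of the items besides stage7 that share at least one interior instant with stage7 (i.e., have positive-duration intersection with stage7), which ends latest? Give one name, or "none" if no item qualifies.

stage3

Target stage7 = [t=399, t=585].
stage3 [t=476, t=707] → overlapped-by → candidate.
stage4 [t=183, t=585] → finished-by → candidate.
stage5 [t=629, t=783] → after → excluded.
stage6 [t=301, t=303] → before → excluded.
stage8 [t=212, t=383] → before → excluded.
stage9 [t=535, t=594] → overlapped-by → candidate.
Among candidates, latest end is t=707 → stage3.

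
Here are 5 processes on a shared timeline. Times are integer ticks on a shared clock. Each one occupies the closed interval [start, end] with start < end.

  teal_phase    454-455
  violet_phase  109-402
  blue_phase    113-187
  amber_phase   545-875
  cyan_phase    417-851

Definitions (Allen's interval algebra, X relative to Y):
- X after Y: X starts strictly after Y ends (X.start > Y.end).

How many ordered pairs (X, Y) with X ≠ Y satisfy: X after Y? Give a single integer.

7

Checking all 20 ordered pairs for relation 'after'; matching pairs in alphabetical order:
(amber_phase, blue_phase): amber_phase after blue_phase ✓
(amber_phase, teal_phase): amber_phase after teal_phase ✓
(amber_phase, violet_phase): amber_phase after violet_phase ✓
(cyan_phase, blue_phase): cyan_phase after blue_phase ✓
(cyan_phase, violet_phase): cyan_phase after violet_phase ✓
(teal_phase, blue_phase): teal_phase after blue_phase ✓
(teal_phase, violet_phase): teal_phase after violet_phase ✓
Count: 7.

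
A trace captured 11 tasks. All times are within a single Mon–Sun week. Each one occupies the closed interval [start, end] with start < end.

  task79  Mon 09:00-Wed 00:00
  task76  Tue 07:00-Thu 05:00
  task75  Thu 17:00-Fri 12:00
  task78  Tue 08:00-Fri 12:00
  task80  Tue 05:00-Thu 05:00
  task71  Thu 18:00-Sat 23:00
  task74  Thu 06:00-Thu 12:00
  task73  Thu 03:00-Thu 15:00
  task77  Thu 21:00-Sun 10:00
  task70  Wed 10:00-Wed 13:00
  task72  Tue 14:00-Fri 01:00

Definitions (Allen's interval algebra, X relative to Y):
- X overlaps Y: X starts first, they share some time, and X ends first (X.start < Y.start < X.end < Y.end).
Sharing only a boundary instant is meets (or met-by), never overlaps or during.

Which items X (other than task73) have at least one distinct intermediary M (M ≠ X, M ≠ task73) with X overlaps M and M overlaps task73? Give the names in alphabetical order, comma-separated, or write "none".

task79

Target task73 = [Thu 03:00, Thu 15:00].
Intermediaries M with M overlaps task73: task76, task80.
Via task76 — items with X overlaps task76: task79.
Via task80 — items with X overlaps task80: task79.
Union: task79.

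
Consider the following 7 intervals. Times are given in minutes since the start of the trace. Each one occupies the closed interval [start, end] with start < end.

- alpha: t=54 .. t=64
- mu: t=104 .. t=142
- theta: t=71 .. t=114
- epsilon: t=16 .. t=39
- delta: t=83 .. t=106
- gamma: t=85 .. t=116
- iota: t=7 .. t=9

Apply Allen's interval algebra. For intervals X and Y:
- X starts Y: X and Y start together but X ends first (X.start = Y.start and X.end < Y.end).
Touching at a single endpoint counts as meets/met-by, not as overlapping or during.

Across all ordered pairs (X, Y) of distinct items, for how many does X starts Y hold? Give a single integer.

0

Checking all 42 ordered pairs for relation 'starts'; matching pairs in alphabetical order:
No pair satisfies it.
Count: 0.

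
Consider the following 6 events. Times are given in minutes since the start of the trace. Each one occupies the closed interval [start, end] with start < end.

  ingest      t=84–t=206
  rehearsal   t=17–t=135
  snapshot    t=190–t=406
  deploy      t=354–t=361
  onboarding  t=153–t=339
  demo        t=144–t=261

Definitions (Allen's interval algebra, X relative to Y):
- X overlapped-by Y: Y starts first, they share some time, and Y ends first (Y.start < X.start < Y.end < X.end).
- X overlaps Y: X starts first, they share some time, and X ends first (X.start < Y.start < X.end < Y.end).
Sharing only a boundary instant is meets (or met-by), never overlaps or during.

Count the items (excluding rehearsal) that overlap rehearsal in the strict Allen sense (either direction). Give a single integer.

Target rehearsal = [t=17, t=135].
demo [t=144, t=261] → after → no.
deploy [t=354, t=361] → after → no.
ingest [t=84, t=206] → overlapped-by → counts.
onboarding [t=153, t=339] → after → no.
snapshot [t=190, t=406] → after → no.
Total: 1.

1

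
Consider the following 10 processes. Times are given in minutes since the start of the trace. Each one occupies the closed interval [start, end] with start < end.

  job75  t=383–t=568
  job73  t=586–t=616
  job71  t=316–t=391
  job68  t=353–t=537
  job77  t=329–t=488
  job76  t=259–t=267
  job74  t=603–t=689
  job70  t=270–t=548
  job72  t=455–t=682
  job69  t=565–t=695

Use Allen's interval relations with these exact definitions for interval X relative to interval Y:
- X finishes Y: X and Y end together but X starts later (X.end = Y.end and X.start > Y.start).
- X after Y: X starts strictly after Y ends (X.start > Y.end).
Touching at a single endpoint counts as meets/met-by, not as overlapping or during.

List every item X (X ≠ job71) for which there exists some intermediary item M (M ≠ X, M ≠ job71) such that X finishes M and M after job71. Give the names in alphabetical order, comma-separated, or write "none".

Target job71 = [t=316, t=391].
Intermediaries M with M after job71: job69, job72, job73, job74.
Via job69 — items with X finishes job69: none.
Via job72 — items with X finishes job72: none.
Via job73 — items with X finishes job73: none.
Via job74 — items with X finishes job74: none.
Union: none.

none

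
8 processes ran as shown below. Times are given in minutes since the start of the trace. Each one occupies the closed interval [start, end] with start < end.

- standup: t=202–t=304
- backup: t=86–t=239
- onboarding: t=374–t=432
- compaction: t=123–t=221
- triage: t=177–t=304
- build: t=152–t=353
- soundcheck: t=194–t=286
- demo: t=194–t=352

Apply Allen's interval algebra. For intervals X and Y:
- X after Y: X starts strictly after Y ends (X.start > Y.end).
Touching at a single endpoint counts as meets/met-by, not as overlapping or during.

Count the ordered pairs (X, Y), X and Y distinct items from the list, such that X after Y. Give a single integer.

7

Checking all 56 ordered pairs for relation 'after'; matching pairs in alphabetical order:
(onboarding, backup): onboarding after backup ✓
(onboarding, build): onboarding after build ✓
(onboarding, compaction): onboarding after compaction ✓
(onboarding, demo): onboarding after demo ✓
(onboarding, soundcheck): onboarding after soundcheck ✓
(onboarding, standup): onboarding after standup ✓
(onboarding, triage): onboarding after triage ✓
Count: 7.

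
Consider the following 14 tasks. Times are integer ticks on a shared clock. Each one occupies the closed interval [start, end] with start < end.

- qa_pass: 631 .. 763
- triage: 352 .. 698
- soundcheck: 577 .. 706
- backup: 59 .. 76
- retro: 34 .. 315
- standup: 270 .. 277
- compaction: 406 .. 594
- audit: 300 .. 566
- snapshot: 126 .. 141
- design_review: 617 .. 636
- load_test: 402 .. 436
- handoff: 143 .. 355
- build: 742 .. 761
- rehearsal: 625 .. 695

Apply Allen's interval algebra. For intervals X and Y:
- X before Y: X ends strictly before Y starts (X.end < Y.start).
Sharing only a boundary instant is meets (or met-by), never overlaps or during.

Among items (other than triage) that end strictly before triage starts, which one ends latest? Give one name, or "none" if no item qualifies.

Target triage = [352, 698].
audit [300, 566] → overlaps → excluded.
backup [59, 76] → before → candidate.
build [742, 761] → after → excluded.
compaction [406, 594] → during → excluded.
design_review [617, 636] → during → excluded.
handoff [143, 355] → overlaps → excluded.
load_test [402, 436] → during → excluded.
qa_pass [631, 763] → overlapped-by → excluded.
rehearsal [625, 695] → during → excluded.
retro [34, 315] → before → candidate.
snapshot [126, 141] → before → candidate.
soundcheck [577, 706] → overlapped-by → excluded.
standup [270, 277] → before → candidate.
Among candidates, latest end is 315 → retro.

retro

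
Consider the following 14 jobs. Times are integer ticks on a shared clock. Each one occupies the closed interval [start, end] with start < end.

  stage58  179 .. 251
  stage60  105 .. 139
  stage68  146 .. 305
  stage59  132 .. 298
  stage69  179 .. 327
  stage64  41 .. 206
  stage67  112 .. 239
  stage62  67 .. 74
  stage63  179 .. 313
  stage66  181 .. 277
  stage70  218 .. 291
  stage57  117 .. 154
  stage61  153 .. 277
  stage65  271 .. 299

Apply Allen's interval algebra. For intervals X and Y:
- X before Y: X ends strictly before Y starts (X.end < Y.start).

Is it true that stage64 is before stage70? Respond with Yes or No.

Yes

stage64 = [41, 206], stage70 = [218, 291].
Actual relation of stage64 to stage70: before.
Asked whether 'before' holds → Yes.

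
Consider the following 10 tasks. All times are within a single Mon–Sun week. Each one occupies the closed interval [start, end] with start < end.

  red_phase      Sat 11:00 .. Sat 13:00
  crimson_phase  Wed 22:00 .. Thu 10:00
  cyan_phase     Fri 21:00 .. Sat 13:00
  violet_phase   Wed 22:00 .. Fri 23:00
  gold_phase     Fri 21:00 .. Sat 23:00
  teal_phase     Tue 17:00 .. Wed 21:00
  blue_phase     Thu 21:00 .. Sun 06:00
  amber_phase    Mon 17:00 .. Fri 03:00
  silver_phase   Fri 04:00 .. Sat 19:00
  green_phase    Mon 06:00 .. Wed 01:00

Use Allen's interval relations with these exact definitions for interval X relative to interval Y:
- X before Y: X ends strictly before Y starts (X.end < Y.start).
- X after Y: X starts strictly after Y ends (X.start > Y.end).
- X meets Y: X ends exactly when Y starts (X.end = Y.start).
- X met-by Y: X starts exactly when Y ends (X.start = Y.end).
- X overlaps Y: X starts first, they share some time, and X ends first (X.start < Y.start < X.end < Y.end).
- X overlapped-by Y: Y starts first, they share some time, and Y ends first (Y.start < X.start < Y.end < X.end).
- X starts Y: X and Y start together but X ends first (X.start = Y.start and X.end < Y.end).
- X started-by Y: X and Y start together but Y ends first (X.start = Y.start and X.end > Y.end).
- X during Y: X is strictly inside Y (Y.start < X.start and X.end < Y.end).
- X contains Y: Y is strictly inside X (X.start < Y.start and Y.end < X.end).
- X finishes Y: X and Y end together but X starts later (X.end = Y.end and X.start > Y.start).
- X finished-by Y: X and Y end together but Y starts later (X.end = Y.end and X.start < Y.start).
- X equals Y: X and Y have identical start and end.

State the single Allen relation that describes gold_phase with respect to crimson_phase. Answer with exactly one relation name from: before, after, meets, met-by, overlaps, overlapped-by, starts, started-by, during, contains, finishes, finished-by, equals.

gold_phase = [Fri 21:00, Sat 23:00]; crimson_phase = [Wed 22:00, Thu 10:00].
Compare endpoints: gold_phase.start > crimson_phase.start, gold_phase.start > crimson_phase.end, gold_phase.end > crimson_phase.start, gold_phase.end > crimson_phase.end.
That pattern is 'after'.

after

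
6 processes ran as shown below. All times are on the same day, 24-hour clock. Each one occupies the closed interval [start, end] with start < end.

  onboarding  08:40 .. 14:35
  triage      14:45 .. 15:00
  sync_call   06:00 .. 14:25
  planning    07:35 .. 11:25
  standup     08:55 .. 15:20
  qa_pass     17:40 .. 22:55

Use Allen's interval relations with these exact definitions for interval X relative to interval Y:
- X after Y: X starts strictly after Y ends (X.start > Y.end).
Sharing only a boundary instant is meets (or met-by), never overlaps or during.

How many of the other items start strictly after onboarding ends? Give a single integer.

Target onboarding = [08:40, 14:35].
planning [07:35, 11:25] → overlaps → no.
qa_pass [17:40, 22:55] → after → counts.
standup [08:55, 15:20] → overlapped-by → no.
sync_call [06:00, 14:25] → overlaps → no.
triage [14:45, 15:00] → after → counts.
Total: 2.

2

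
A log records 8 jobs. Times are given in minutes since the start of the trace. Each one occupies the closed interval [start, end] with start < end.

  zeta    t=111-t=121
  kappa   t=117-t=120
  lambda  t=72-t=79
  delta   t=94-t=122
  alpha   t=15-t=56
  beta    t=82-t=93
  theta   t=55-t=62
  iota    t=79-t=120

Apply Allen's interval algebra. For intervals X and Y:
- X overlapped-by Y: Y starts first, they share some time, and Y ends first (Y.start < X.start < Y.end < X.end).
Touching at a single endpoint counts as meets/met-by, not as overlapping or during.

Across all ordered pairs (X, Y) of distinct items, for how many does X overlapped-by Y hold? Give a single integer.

3

Checking all 56 ordered pairs for relation 'overlapped-by'; matching pairs in alphabetical order:
(delta, iota): delta overlapped-by iota ✓
(theta, alpha): theta overlapped-by alpha ✓
(zeta, iota): zeta overlapped-by iota ✓
Count: 3.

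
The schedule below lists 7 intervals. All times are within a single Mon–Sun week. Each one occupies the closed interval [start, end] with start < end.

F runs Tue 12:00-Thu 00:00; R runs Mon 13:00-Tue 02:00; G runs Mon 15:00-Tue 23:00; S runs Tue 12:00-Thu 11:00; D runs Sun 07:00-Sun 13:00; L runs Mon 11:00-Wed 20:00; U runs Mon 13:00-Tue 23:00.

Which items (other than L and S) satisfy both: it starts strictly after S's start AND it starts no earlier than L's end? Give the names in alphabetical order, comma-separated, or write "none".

Conditions: its start is strictly after S's start (X.start > Tue 12:00) AND its start is no earlier than L's end (X.start >= Wed 20:00).
D: start Sun 07:00 > Tue 12:00? ✓; start Sun 07:00 >= Wed 20:00? ✓ → yes.
F: start Tue 12:00 > Tue 12:00? ✗; start Tue 12:00 >= Wed 20:00? ✗ → no.
G: start Mon 15:00 > Tue 12:00? ✗; start Mon 15:00 >= Wed 20:00? ✗ → no.
R: start Mon 13:00 > Tue 12:00? ✗; start Mon 13:00 >= Wed 20:00? ✗ → no.
U: start Mon 13:00 > Tue 12:00? ✗; start Mon 13:00 >= Wed 20:00? ✗ → no.
Result: D.

D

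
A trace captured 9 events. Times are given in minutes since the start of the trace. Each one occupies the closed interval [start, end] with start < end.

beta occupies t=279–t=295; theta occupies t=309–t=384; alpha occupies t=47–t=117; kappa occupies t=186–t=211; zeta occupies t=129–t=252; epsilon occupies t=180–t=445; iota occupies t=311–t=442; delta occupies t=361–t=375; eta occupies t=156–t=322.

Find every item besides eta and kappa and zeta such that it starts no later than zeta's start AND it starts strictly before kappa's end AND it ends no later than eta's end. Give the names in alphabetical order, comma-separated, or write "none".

alpha

Conditions: its start is no later than zeta's start (X.start <= t=129) AND its start is strictly before kappa's end (X.start < t=211) AND its end is no later than eta's end (X.end <= t=322).
alpha: start t=47 <= t=129? ✓; start t=47 < t=211? ✓; end t=117 <= t=322? ✓ → yes.
beta: start t=279 <= t=129? ✗; start t=279 < t=211? ✗; end t=295 <= t=322? ✓ → no.
delta: start t=361 <= t=129? ✗; start t=361 < t=211? ✗; end t=375 <= t=322? ✗ → no.
epsilon: start t=180 <= t=129? ✗; start t=180 < t=211? ✓; end t=445 <= t=322? ✗ → no.
iota: start t=311 <= t=129? ✗; start t=311 < t=211? ✗; end t=442 <= t=322? ✗ → no.
theta: start t=309 <= t=129? ✗; start t=309 < t=211? ✗; end t=384 <= t=322? ✗ → no.
Result: alpha.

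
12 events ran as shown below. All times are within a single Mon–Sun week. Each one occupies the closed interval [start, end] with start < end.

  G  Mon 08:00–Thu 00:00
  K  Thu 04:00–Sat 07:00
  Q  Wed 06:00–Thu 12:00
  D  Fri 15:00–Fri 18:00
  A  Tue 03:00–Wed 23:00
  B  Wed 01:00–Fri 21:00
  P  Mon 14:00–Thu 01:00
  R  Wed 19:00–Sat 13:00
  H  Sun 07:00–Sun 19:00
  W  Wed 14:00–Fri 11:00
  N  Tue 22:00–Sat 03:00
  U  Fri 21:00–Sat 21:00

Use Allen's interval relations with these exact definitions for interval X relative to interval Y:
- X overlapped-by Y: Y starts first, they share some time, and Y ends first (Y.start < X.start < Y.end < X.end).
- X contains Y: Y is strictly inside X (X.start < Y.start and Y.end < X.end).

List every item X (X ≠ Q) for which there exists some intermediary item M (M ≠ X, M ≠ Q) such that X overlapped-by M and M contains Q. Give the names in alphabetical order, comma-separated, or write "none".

Target Q = [Wed 06:00, Thu 12:00].
Intermediaries M with M contains Q: B, N.
Via B — items with X overlapped-by B: K, R.
Via N — items with X overlapped-by N: K, R, U.
Union: K, R, U.

K, R, U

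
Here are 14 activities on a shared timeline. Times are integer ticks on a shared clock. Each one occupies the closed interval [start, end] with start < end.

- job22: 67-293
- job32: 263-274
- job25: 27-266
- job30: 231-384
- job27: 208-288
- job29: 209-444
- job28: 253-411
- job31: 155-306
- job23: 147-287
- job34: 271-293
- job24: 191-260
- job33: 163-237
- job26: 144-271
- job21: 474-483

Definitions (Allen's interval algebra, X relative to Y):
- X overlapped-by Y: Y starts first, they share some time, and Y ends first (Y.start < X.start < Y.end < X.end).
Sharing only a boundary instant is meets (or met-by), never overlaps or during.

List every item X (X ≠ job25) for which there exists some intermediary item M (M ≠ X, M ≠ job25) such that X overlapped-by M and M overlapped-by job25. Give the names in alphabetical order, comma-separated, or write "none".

job23, job27, job28, job29, job30, job31, job32, job34

Target job25 = [27, 266].
Intermediaries M with M overlapped-by job25: job22, job23, job26, job27, job28, job29, job30, job31, job32.
Via job22 — items with X overlapped-by job22: job28, job29, job30, job31.
Via job23 — items with X overlapped-by job23: job27, job28, job29, job30, job31, job34.
Via job26 — items with X overlapped-by job26: job23, job27, job28, job29, job30, job31, job32.
Via job27 — items with X overlapped-by job27: job28, job29, job30, job34.
Via job28 — items with X overlapped-by job28: none.
Via job29 — items with X overlapped-by job29: none.
Via job30 — items with X overlapped-by job30: job28.
Via job31 — items with X overlapped-by job31: job28, job29, job30.
Via job32 — items with X overlapped-by job32: job34.
Union: job23, job27, job28, job29, job30, job31, job32, job34.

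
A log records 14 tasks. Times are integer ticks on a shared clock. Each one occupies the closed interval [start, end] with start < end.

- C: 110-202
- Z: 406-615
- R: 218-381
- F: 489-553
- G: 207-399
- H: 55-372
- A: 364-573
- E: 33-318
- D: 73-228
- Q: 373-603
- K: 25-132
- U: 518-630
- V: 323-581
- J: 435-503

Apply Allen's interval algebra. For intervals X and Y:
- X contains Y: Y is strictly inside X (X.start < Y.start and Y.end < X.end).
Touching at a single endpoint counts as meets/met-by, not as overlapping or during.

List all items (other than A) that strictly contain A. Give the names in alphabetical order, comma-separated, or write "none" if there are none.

V

Target A = [364, 573].
C [110, 202] → before → no.
D [73, 228] → before → no.
E [33, 318] → before → no.
F [489, 553] → during → no.
G [207, 399] → overlaps → no.
H [55, 372] → overlaps → no.
J [435, 503] → during → no.
K [25, 132] → before → no.
Q [373, 603] → overlapped-by → no.
R [218, 381] → overlaps → no.
U [518, 630] → overlapped-by → no.
V [323, 581] → contains → yes.
Z [406, 615] → overlapped-by → no.
Result: V.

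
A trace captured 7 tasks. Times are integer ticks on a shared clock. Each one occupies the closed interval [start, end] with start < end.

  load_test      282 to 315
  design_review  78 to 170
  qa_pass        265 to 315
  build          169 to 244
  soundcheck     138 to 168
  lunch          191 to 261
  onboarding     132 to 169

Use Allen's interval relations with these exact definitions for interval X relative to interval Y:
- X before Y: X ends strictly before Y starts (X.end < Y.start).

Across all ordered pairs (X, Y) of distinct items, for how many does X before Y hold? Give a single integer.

14

Checking all 42 ordered pairs for relation 'before'; matching pairs in alphabetical order:
(build, load_test): build before load_test ✓
(build, qa_pass): build before qa_pass ✓
(design_review, load_test): design_review before load_test ✓
(design_review, lunch): design_review before lunch ✓
(design_review, qa_pass): design_review before qa_pass ✓
(lunch, load_test): lunch before load_test ✓
(lunch, qa_pass): lunch before qa_pass ✓
(onboarding, load_test): onboarding before load_test ✓
(onboarding, lunch): onboarding before lunch ✓
(onboarding, qa_pass): onboarding before qa_pass ✓
(soundcheck, build): soundcheck before build ✓
(soundcheck, load_test): soundcheck before load_test ✓
(soundcheck, lunch): soundcheck before lunch ✓
(soundcheck, qa_pass): soundcheck before qa_pass ✓
Count: 14.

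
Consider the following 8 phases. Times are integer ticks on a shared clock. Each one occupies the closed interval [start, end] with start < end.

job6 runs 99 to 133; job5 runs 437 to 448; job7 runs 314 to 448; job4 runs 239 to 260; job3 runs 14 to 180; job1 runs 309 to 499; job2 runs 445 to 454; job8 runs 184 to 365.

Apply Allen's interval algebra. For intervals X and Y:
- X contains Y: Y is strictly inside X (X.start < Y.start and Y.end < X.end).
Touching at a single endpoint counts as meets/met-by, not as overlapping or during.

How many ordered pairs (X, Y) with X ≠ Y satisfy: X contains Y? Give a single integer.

Checking all 56 ordered pairs for relation 'contains'; matching pairs in alphabetical order:
(job1, job2): job1 contains job2 ✓
(job1, job5): job1 contains job5 ✓
(job1, job7): job1 contains job7 ✓
(job3, job6): job3 contains job6 ✓
(job8, job4): job8 contains job4 ✓
Count: 5.

5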